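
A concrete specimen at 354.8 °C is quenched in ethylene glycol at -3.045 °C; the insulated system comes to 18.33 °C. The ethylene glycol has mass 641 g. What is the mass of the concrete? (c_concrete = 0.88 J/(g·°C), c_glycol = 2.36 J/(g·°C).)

m ≈ 109 g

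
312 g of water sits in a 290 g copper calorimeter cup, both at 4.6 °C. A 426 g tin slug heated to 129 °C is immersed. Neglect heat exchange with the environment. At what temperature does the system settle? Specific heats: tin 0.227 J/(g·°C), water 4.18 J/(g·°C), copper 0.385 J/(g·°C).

Let T be the final temperature. ΣQ_i = 0:
426·0.227·(T − 129) + 312·4.18·(T − 4.6) + 290·0.385·(T − 4.6) = 0
1512.5 T = 18987
T ≈ 12.55 °C

T_f ≈ 12.6 °C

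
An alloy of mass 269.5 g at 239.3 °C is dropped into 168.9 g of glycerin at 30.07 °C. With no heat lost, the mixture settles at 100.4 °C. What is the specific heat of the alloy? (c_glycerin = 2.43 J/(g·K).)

m_s c (T_s − T_f) = m_glycerin c_glycerin (T_f − T_0):
269.5×c×(239.3 − 100.4) = 168.9×2.43×(100.4 − 30.07)
37434 c = 28865  ⇒  c ≈ 0.7711 J/(g·K)

c ≈ 0.771 J/(g·K)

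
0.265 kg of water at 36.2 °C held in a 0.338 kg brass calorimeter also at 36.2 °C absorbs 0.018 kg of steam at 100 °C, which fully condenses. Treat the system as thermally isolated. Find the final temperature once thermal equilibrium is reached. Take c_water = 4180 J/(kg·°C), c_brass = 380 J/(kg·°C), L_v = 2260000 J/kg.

T_f ≈ 70.9 °C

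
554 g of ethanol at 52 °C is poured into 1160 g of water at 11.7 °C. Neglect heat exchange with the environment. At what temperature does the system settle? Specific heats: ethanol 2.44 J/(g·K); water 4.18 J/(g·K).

T_f ≈ 20.5 °C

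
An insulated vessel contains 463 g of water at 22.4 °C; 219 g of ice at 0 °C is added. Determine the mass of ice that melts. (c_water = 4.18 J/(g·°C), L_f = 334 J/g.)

Cooling the water to 0 °C releases 463×4.18×22.4 = 43352 J.
To melt every bit of ice: 219×334 = 73146 J.
Since 43352 < 73146 J, not all the ice melts; equilibrium is at 0 °C.
m_melted×334 = 43352  ⇒  m_melted ≈ 129.8 g.

m_melted ≈ 130 g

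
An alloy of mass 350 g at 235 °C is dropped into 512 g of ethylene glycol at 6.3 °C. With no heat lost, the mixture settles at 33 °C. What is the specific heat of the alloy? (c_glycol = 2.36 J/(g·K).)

Setting the total heat transfer to zero:
350·c·(33 − 235) + 512·2.36·(33 − 6.3) = 0
-70700 c = -32262
c = -32262/-70700 ≈ 0.4563 J/(g·K)

c ≈ 0.456 J/(g·K)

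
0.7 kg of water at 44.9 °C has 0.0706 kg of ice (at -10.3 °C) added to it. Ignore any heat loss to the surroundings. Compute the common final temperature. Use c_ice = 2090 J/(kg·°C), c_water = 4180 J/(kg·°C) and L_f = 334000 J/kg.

T_f ≈ 33.0 °C

Taking heat into each body as positive, Σ m c ΔT = 0:
ice -10.3→0 °C: 0.0706·2090·10.3 = 1519.8; latent heat to melt: 0.0706·334000 = 23580; warm the meltwater: 295.11 T; water cools: 0.7·4180·(T − 44.9) = 2926(T − 44.9)
3221.1 T = 131377 − 25100 = 106277
T ≈ 32.99 °C — above 0 °C, consistent with complete melting.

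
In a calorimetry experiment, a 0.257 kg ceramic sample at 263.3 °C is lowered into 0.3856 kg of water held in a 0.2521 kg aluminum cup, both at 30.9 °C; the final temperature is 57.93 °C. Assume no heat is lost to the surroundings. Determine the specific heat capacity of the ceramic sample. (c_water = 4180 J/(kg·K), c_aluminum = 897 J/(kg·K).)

c ≈ 941 J/(kg·K)

Let T be the final temperature. ΣQ_i = 0:
0.257×c×(57.93 − 263.3) + 0.3856×4180×(57.93 − 30.9) + 0.2521×897×(57.93 − 30.9) = 0
-52.78 c = -49680
c = -49680/-52.78 ≈ 941.3 J/(kg·K)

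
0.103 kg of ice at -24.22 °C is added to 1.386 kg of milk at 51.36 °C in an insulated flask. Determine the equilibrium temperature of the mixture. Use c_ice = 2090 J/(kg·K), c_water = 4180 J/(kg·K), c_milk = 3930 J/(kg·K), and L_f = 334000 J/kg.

Taking heat into each body as positive, Σ m c ΔT = 0:
warm ice to 0 °C: 0.103×2090×(0 − (-24.22)) = 5213.8
  latent heat to melt: 0.103×334000 = 34402
  meltwater 0→T: 0.103×4180×T = 430.54 T
  milk: 5447(T − 51.36)
5877.5 T = 279757 − 39616 = 240141
T ≈ 40.86 °C — above 0 °C, consistent with complete melting.

T_f ≈ 40.9 °C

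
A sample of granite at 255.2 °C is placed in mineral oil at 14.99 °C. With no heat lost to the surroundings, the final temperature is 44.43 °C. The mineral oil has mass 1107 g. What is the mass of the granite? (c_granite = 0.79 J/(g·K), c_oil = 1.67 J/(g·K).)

Heat lost by the granite = heat gained by the oil:
m·0.79·(255.2 − 44.43) = 1107·1.67·(44.43 − 14.99)
166.51 m = 54425  ⇒  m ≈ 326.9 g

m ≈ 327 g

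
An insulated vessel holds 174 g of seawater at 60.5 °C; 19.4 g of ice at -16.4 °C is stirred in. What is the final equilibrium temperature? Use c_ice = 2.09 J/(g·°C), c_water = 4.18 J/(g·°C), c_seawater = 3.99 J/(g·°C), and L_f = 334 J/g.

T_f ≈ 45.0 °C

Let T be the final temperature. ΣQ_i = 0:
ice -16.4→0 °C: 19.4×2.09×16.4 = 664.95
  fusion: m_ice L_f = 19.4×334 = 6479.6
  meltwater 0→T: 19.4×4.18×T = 81.09 T
  seawater: 694.26(T − 60.5)
775.35 T = 42003 − 7144.6 = 34858
T ≈ 44.96 °C (positive, so assuming full melt was valid).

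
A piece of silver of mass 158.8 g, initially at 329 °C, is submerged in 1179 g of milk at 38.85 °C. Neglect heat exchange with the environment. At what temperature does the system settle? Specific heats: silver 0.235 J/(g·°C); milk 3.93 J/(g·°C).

T_f ≈ 41.2 °C

Set heat shed by the hot body equal to heat absorbed by the cold body:
158.8×0.235×(329 − T) = 1179×3.93×(T − 38.85)
37.32(329 − T) = 4633.5(T − 38.85)
4670.8 T = 192288  ⇒  T ≈ 41.17 °C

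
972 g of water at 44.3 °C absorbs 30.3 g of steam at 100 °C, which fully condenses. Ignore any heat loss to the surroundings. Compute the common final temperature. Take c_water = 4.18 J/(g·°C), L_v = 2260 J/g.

T_f ≈ 62.3 °C

Taking heat into each body as positive, Σ m c ΔT = 0:
steam→water at 100 °C releases m L_v = 30.3·2260 = 68478; condensed water 100 °C→T: 126.65(T − 100); water warms: 972·4.18·(T − 44.3) = 4063(T − 44.3)
4189.6 T = 68478 + 12665 + 179989 = 261133
T ≈ 62.33 °C — below 100 °C, confirming all the steam condensed.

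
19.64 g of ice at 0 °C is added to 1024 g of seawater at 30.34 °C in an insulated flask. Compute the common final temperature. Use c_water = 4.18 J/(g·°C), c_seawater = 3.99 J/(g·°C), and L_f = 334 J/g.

Taking heat into each body as positive, Σ m c ΔT = 0:
latent heat to melt: 19.64·334 = 6559.8
  warm the meltwater: 82.1 T
  seawater cools: 1024·3.99·(T − 30.34) = 4085.8(T − 30.34)
4167.9 T = 123962 − 6559.8 = 117402
T ≈ 28.17 °C. Since T > 0 °C, the all-ice-melts assumption holds.

T_f ≈ 28.2 °C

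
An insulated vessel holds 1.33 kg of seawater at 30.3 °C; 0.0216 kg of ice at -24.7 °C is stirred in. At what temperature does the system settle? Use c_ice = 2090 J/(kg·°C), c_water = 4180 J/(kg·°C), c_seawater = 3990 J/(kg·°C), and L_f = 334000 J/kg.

Taking heat into each body as positive, Σ m c ΔT = 0:
ice -24.7→0 °C: 0.0216×2090×24.7 = 1115.1; fusion: m_ice L_f = 0.0216×334000 = 7214.4; warm the meltwater: 90.29 T; seawater: 5306.7(T − 30.3)
5397 T = 160793 − 8329.5 = 152464
T ≈ 28.25 °C — above 0 °C, consistent with complete melting.

T_f ≈ 28.2 °C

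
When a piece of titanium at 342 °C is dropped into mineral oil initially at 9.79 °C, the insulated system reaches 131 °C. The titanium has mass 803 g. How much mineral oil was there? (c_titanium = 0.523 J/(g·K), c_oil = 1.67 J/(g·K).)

Heat lost by the titanium = heat gained by the oil:
803×0.523×(342 − 131) = m×1.67×(131 − 9.79)
202.42 m = 88613  ⇒  m ≈ 437.8 g

m ≈ 438 g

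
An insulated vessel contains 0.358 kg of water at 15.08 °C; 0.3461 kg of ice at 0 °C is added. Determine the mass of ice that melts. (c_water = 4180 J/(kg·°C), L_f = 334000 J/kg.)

Cooling the water to 0 °C releases 0.358·4180·15.08 = 22566 J.
Fully melting the ice requires m_ice L_f = 0.3461·334000 = 115597 J.
That's not enough to melt it all — equilibrium is at 0 °C with ice remaining.
m_melted·334000 = 22566  ⇒  m_melted ≈ 0.06756 kg.

m_melted ≈ 0.0676 kg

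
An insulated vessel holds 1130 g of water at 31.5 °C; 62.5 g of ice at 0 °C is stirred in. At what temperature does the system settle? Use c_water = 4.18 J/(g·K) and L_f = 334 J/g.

Energy balance with sensible and latent terms:
melt ice: 62.5×334 = 20875
  meltwater 0→T: 62.5×4.18×T = 261.25 T
  water cools: 1130×4.18×(T − 31.5) = 4723.4(T − 31.5)
4984.6 T = 148787 − 20875 = 127912
T ≈ 25.66 °C — above 0 °C, consistent with complete melting.

T_f ≈ 25.7 °C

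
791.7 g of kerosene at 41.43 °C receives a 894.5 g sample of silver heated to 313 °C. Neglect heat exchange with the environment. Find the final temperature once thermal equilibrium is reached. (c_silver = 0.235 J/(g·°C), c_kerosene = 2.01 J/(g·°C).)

Conservation of energy gives ΣQ = 0:
894.5×0.235×(T − 313) + 791.7×2.01×(T − 41.43) = 0
1801.5 T = 131723
T = 131723/1801.5 ≈ 73.12 °C

T_f ≈ 73.1 °C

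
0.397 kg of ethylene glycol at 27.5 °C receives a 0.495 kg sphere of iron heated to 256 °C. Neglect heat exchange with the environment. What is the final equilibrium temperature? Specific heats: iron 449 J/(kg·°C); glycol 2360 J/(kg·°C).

Net heat exchanged in the isolated system is zero:
0.495×449×(T − 256) + 0.397×2360×(T − 27.5) = 0
222.25(T − 256) + 936.92(T − 27.5) = 0
1159.2 T = 82663
T = 82663 / 1159.2 = 71.3 °C

T_f ≈ 71.3 °C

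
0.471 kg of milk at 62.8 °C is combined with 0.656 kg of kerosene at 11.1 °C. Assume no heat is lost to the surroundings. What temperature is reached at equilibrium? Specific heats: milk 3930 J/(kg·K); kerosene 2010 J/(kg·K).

Taking heat into each body as positive, Σ m c ΔT = 0:
0.471×3930×(T − 62.8) + 0.656×2010×(T − 11.1) = 0
3169.6 T = 130881
T ≈ 41.29 °C

T_f ≈ 41.3 °C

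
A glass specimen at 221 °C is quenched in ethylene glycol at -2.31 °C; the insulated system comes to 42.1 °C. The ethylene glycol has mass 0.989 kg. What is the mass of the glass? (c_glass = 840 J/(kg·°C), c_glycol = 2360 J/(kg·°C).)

m ≈ 0.69 kg

Heat lost by the glass = heat gained by the glycol:
m·840·(221 − 42.1) = 0.989·2360·(42.1 − (-2.31))
150276 m = 103655  ⇒  m ≈ 0.6898 kg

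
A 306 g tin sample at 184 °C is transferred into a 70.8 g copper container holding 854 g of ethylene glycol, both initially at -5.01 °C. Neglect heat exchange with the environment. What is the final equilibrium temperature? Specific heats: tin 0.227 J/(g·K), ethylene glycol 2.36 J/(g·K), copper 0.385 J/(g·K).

T_f ≈ 1.2 °C

Conservation of energy gives ΣQ = 0:
306×0.227×(T − 184) + 854×2.36×(T − (-5.01)) + 70.8×0.385×(T − (-5.01)) = 0
69.46(T − 184) + 2015.4(T − (-5.01)) + 27.26(T − (-5.01)) = 0
2112.2 T = 2547.1
T = 2547.1 / 2112.2 = 1.21 °C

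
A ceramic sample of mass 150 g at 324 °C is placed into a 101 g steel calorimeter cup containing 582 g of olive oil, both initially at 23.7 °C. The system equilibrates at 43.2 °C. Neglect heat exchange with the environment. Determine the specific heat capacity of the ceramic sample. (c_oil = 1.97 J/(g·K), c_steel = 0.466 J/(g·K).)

Let T be the final temperature. ΣQ_i = 0:
150×c×(43.2 − 324) + 582×1.97×(43.2 − 23.7) + 101×0.466×(43.2 − 23.7) = 0
-42120 c = -23275
c = -23275/-42120 ≈ 0.5526 J/(g·K)

c ≈ 0.553 J/(g·K)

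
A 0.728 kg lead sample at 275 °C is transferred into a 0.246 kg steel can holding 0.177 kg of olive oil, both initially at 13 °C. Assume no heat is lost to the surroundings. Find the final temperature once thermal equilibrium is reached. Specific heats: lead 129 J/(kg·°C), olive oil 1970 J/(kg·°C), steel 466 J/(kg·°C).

Let T be the final temperature. ΣQ_i = 0:
0.728·129·(T − 275) + 0.177·1970·(T − 13) + 0.246·466·(T − 13) = 0
557.24 T = 31849
T = 31849/557.24 ≈ 57.16 °C

T_f ≈ 57.2 °C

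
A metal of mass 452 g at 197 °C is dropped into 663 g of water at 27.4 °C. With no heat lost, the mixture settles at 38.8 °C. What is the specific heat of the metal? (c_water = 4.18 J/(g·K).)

Energy conservation, ΣQ = 0:
452×c×(38.8 − 197) + 663×4.18×(38.8 − 27.4) = 0
-71506 c = -31593
c = -31593/-71506 ≈ 0.4418 J/(g·K)

c ≈ 0.442 J/(g·K)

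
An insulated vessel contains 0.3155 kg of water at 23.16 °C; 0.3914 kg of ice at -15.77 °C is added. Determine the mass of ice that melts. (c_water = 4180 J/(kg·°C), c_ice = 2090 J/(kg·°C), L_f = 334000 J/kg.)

Heat available from the water dropping to 0 °C: 0.3155·4180·23.16 = 30543 J.
Of that, 0.3914·2090·15.77 = 12900 J goes to bring the ice to 0 °C, leaving 17643 J.
To melt every bit of ice: 0.3914·334000 = 130728 J.
17643 J < 130728 J, so only part of the ice melts and the system sits at 0 °C.
Mass melted = 17643/334000 ≈ 0.05282 kg.

m_melted ≈ 0.0528 kg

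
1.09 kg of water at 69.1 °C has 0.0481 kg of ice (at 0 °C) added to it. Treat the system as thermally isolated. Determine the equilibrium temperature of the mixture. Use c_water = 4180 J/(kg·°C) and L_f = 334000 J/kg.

T_f ≈ 62.8 °C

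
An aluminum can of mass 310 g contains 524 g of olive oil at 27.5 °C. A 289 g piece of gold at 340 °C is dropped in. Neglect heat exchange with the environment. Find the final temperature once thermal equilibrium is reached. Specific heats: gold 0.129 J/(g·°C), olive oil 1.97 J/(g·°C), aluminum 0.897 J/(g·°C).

Net heat exchanged in the isolated system is zero:
289*0.129*(T − 340) + 524*1.97*(T − 27.5) + 310*0.897*(T − 27.5) = 0
(37.28 + 1032.3 + 278.07) T = 37.28*340 + 1032.3*27.5 + 278.07*27.5
T = 48710 / 1347.6 = 36.1 °C

T_f ≈ 36.1 °C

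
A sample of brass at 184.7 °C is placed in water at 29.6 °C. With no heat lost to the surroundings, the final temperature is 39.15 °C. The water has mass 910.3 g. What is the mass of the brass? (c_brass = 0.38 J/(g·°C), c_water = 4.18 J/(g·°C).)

Heat gained plus heat lost sum to zero:
m·0.38·(39.15 − 184.7) + 910.3·4.18·(39.15 − 29.6) = 0
-55.31 m = -36338
m = -36338/-55.31 ≈ 657 g

m ≈ 657 g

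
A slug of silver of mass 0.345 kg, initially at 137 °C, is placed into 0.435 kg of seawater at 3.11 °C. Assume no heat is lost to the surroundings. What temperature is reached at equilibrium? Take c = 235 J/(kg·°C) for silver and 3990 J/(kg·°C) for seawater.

Set heat shed by the hot body equal to heat absorbed by the cold body:
0.345*235*(137 − T) = 0.435*3990*(T − 3.11)
81.07(137 − T) = 1735.7(T − 3.11)
1816.7 T = 16505  ⇒  T ≈ 9.09 °C

T_f ≈ 9.1 °C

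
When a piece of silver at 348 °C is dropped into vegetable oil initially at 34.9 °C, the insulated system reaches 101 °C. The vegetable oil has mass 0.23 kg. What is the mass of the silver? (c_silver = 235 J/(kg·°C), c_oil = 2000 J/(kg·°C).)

m ≈ 0.524 kg

Heat lost by the silver = heat gained by the oil:
m×235×(348 − 101) = 0.23×2000×(101 − 34.9)
58045 m = 30406  ⇒  m ≈ 0.5238 kg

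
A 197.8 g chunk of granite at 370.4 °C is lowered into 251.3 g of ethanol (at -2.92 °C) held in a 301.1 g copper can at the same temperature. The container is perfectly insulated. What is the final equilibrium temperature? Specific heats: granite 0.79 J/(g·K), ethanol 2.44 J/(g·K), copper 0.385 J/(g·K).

Let T be the final temperature. ΣQ_i = 0:
197.8·0.79·(T − 370.4) + 251.3·2.44·(T − (-2.92)) + 301.1·0.385·(T − (-2.92)) = 0
885.36 T = 55750
T ≈ 62.97 °C

T_f ≈ 63.0 °C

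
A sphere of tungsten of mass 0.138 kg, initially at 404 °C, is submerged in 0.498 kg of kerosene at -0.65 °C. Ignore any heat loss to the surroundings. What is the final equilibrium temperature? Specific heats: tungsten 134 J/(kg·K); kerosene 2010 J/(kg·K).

T_f ≈ 6.7 °C

Set heat shed by the hot body equal to heat absorbed by the cold body:
0.138*134*(404 − T) = 0.498*2010*(T − (-0.65))
18.49(404 − T) = 1001(T − (-0.65))
1019.5 T = 6820.1  ⇒  T ≈ 6.69 °C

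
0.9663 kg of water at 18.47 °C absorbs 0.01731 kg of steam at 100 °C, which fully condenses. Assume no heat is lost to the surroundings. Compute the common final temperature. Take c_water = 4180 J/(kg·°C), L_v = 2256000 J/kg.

T_f ≈ 29.4 °C

Conservation of energy gives ΣQ = 0:
latent heat released on condensation: 0.01731·2256000 = 39051
  condensed water 100 °C→T: 72.36(T − 100)
  original water: 4039.1(T − 18.47)
4111.5 T = 39051 + 7235.6 + 74603 = 120890
T ≈ 29.40 °C, under the boiling point, so the assumption holds.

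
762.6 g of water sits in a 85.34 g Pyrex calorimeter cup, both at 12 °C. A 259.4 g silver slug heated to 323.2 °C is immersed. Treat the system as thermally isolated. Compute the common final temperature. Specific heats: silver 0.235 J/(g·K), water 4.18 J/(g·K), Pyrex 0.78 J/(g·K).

Energy conservation, ΣQ = 0:
259.4·0.235·(T − 323.2) + 762.6·4.18·(T − 12) + 85.34·0.78·(T − 12) = 0
(60.96 + 3187.7 + 66.57) T = 60.96·323.2 + 3187.7·12 + 66.57·12
T ≈ 17.72 °C

T_f ≈ 17.7 °C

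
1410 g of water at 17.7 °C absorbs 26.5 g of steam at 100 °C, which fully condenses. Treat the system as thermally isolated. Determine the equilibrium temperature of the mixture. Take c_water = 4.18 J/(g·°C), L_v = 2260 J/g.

T_f ≈ 29.2 °C

Sum of m c ΔT and latent-heat terms is zero:
steam→water at 100 °C releases m L_v = 26.5×2260 = 59890; condensed water 100 °C→T: 110.77(T − 100); water warms: 1410×4.18×(T − 17.7) = 5893.8(T − 17.7)
6004.6 T = 59890 + 11077 + 104320 = 175287
T ≈ 29.19 °C (< 100 °C, so full condensation is consistent).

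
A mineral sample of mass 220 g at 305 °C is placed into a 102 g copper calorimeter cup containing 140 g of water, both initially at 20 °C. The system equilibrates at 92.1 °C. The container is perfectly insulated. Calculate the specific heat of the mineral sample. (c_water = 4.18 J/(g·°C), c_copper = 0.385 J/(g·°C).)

c ≈ 0.961 J/(g·°C)

Net heat exchanged in the isolated system is zero:
220·c·(92.1 − 305) + 140·4.18·(92.1 − 20) + 102·0.385·(92.1 − 20) = 0
-46838 c = -45024
c = -45024/-46838 ≈ 0.9613 J/(g·°C)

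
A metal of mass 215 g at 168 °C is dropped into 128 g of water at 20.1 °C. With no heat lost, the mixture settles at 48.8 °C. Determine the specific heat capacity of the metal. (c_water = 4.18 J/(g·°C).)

Conservation of energy gives ΣQ = 0:
215·c·(48.8 − 168) + 128·4.18·(48.8 − 20.1) = 0
-25628 c = -15356
c = -15356/-25628 ≈ 0.5992 J/(g·°C)

c ≈ 0.599 J/(g·°C)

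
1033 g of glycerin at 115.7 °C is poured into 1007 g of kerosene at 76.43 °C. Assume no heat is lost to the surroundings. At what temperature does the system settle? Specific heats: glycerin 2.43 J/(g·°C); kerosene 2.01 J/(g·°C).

Heat gained plus heat lost sum to zero:
1033·2.43·(T − 115.7) + 1007·2.01·(T − 76.43) = 0
(2510.2 + 2024.1) T = 2510.2·115.7 + 2024.1·76.43
T = 445129/4534.3 ≈ 98.17 °C

T_f ≈ 98.2 °C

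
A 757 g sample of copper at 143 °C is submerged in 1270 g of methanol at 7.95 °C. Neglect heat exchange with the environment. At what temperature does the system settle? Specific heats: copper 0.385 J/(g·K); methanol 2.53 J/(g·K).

T_f ≈ 19.2 °C

Let T be the final temperature. ΣQ_i = 0:
757×0.385×(T − 143) + 1270×2.53×(T − 7.95) = 0
3504.5 T = 67221
T = 67221 / 3504.5 = 19.2 °C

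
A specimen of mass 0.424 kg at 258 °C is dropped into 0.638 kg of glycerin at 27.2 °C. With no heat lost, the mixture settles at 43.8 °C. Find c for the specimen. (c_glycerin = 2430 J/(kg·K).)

Heat lost by the specimen = heat gained by the glycerin:
0.424×c×(258 − 43.8) = 0.638×2430×(43.8 − 27.2)
90.82 c = 25736  ⇒  c ≈ 283.4 J/(kg·K)

c ≈ 283 J/(kg·K)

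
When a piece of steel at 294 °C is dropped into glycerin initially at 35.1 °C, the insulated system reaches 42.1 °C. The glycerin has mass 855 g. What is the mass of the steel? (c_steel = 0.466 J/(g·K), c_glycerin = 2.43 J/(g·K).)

|Q_steel| = |Q_glycerin|:
m×0.466×(294 − 42.1) = 855×2.43×(42.1 − 35.1)
117.39 m = 14544  ⇒  m ≈ 123.9 g

m ≈ 124 g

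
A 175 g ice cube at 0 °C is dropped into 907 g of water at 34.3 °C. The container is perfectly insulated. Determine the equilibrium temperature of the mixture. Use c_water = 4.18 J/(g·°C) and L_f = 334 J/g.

Let T be the final temperature. ΣQ_i = 0:
melt ice: 175·334 = 58450
  meltwater 0→T: 175·4.18·T = 731.5 T
  water: 3791.3(T − 34.3)
4522.8 T = 130040 − 58450 = 71590
T ≈ 15.83 °C (positive, so assuming full melt was valid).

T_f ≈ 15.8 °C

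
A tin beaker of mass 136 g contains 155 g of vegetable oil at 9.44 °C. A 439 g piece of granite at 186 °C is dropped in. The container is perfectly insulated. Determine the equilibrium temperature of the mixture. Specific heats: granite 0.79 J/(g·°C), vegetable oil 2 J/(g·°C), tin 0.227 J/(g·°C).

T_f ≈ 98.5 °C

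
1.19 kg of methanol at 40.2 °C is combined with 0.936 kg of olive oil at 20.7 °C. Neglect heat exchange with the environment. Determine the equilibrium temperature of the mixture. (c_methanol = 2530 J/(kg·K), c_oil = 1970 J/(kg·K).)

T_f = Σ m_i c_i T_i / Σ m_i c_i:
T_f = (3010.7*40.2 + 1843.9*20.7) / (3010.7 + 1843.9)
    = 159199 / 4854.6 ≈ 32.79 °C

T_f ≈ 32.8 °C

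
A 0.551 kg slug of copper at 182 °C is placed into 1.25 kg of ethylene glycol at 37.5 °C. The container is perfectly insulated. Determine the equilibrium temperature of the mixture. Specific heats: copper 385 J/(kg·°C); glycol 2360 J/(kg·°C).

Heat lost by the copper equals heat gained by the glycol:
0.551·385·(182 − T) = 1.25·2360·(T − 37.5)
212.14(182 − T) = 2950(T − 37.5)
3162.1 T = 149234  ⇒  T ≈ 47.19 °C

T_f ≈ 47.2 °C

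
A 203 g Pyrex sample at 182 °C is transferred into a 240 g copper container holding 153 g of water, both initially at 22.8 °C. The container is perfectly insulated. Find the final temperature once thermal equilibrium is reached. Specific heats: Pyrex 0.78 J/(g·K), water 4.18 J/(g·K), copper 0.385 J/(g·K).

T_f ≈ 51.1 °C

With ΣQ=0 the equilibrium temperature is the m·c-weighted mean:
T_f = (158.34×182 + 639.54×22.8 + 92.4×22.8) / (158.34 + 639.54 + 92.4)
    = 45506 / 890.28 ≈ 51.11 °C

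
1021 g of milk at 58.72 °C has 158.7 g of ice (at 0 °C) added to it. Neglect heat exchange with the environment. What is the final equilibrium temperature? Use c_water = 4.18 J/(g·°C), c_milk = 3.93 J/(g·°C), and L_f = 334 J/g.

T_f ≈ 39.1 °C

Heat gained plus heat lost sum to zero:
latent heat to melt: 158.7×334 = 53006
  warm the meltwater: 663.37 T
  milk cools: 1021×3.93×(T − 58.72) = 4012.5(T − 58.72)
4675.9 T = 235616 − 53006 = 182610
T ≈ 39.05 °C. Since T > 0 °C, the all-ice-melts assumption holds.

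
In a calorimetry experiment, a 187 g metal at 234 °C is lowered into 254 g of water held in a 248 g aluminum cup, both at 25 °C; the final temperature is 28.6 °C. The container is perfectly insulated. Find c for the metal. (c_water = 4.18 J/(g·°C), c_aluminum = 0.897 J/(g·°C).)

c ≈ 0.12 J/(g·°C)

Conservation of energy gives ΣQ = 0:
187·c·(28.6 − 234) + 254·4.18·(28.6 − 25) + 248·0.897·(28.6 − 25) = 0
-38410 c = -4623
c = -4623/-38410 ≈ 0.1204 J/(g·°C)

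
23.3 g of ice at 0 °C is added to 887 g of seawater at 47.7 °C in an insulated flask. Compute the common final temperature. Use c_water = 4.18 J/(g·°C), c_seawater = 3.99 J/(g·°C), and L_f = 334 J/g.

T_f ≈ 44.3 °C

Sum of m c ΔT and latent-heat terms is zero:
melt ice: 23.3·334 = 7782.2; warm the meltwater: 97.39 T; seawater cools: 887·3.99·(T − 47.7) = 3539.1(T − 47.7)
3636.5 T = 168817 − 7782.2 = 161034
T ≈ 44.28 °C. Since T > 0 °C, the all-ice-melts assumption holds.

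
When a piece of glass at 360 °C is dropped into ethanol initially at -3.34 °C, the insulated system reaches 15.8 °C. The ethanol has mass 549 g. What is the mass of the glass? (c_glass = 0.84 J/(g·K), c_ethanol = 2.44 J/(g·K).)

Setting the total heat transfer to zero:
m·0.84·(15.8 − 360) + 549·2.44·(15.8 − (-3.34)) = 0
-289.13 m = -25639
m = -25639/-289.13 ≈ 88.68 g

m ≈ 88.7 g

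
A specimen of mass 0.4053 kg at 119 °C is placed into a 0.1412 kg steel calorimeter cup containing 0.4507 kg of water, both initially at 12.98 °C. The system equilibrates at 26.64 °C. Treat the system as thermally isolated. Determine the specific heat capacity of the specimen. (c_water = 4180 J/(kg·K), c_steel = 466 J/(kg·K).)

c ≈ 711 J/(kg·K)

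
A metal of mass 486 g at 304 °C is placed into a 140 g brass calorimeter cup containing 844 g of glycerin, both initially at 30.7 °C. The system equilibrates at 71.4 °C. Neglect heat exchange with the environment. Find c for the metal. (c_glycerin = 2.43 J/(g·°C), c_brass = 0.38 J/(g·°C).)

Net heat exchanged in the isolated system is zero:
486·c·(71.4 − 304) + 844·2.43·(71.4 − 30.7) + 140·0.38·(71.4 − 30.7) = 0
-113044 c = -85638
c = -85638/-113044 ≈ 0.7576 J/(g·°C)

c ≈ 0.758 J/(g·°C)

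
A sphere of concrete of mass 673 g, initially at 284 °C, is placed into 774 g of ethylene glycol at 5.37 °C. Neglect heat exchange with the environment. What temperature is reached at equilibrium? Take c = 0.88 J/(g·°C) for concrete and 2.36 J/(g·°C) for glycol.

T_f ≈ 73.6 °C

T_f is the heat-capacity-weighted average of the initial temperatures:
T_f = (592.24·284 + 1826.6·5.37) / (592.24 + 1826.6)
    = 178005 / 2418.9 ≈ 73.59 °C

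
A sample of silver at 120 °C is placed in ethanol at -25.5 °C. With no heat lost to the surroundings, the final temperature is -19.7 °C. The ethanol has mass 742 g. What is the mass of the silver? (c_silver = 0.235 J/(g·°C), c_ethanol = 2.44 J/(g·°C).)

m ≈ 320 g

Energy conservation, ΣQ = 0:
m×0.235×(-19.7 − 120) + 742×2.44×(-19.7 − (-25.5)) = 0
-32.83 m = -10501
m = -10501/-32.83 ≈ 319.9 g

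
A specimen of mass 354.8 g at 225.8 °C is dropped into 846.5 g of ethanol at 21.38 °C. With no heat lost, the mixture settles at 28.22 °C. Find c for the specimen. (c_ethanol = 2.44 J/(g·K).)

c ≈ 0.202 J/(g·K)

Setting the total heat transfer to zero:
354.8·c·(28.22 − 225.8) + 846.5·2.44·(28.22 − 21.38) = 0
-70101 c = -14128
c = -14128/-70101 ≈ 0.2015 J/(g·K)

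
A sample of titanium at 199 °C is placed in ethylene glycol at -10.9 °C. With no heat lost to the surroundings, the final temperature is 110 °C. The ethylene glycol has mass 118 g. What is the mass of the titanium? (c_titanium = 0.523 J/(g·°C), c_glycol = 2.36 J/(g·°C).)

m ≈ 723 g

Net heat exchanged in the isolated system is zero:
m·0.523·(110 − 199) + 118·2.36·(110 − (-10.9)) = 0
-46.55 m = -33668
m = -33668/-46.55 ≈ 723.3 g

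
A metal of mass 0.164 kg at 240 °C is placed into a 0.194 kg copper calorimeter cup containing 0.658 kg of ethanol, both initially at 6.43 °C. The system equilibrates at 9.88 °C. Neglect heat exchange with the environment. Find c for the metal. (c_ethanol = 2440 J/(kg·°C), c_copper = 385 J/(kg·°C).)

Taking heat into each body as positive, Σ m c ΔT = 0:
0.164·c·(9.88 − 240) + 0.658·2440·(9.88 − 6.43) + 0.194·385·(9.88 − 6.43) = 0
-37.74 c = -5796.7
c = -5796.7/-37.74 ≈ 153.6 J/(kg·°C)

c ≈ 154 J/(kg·°C)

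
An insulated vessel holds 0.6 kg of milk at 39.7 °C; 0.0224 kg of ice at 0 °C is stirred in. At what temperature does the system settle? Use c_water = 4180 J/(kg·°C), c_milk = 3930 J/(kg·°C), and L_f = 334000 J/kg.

T_f ≈ 35.1 °C

Energy conservation, ΣQ = 0:
fusion: m_ice L_f = 0.0224·334000 = 7481.6
  warm the meltwater: 93.63 T
  milk: 2358(T − 39.7)
2451.6 T = 93613 − 7481.6 = 86131
T ≈ 35.13 °C — above 0 °C, consistent with complete melting.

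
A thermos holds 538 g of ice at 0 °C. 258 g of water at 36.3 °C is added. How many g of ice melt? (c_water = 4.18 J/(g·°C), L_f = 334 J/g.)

m_melted ≈ 117 g

Water can give up m c ΔT = 258×4.18×36.3 = 39147 J before reaching 0 °C.
Fully melting the ice requires m_ice L_f = 538×334 = 179692 J.
39147 J < 179692 J, so only part of the ice melts and the system sits at 0 °C.
Mass melted = 39147/334 ≈ 117.2 g.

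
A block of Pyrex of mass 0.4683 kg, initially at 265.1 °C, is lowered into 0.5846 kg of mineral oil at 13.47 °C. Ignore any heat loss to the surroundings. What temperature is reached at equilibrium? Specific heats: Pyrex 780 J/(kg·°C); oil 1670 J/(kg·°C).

T_f ≈ 82.0 °C

Conservation of energy gives ΣQ = 0:
0.4683·780·(T − 265.1) + 0.5846·1670·(T − 13.47) = 0
365.27(T − 265.1) + 976.28(T − 13.47) = 0
1341.6 T = 109985
T ≈ 81.98 °C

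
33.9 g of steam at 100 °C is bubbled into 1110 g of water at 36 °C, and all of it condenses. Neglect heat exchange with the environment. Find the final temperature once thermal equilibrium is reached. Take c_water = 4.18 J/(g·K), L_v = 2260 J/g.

Taking heat into each body as positive, Σ m c ΔT = 0:
steam→water at 100 °C releases m L_v = 33.9×2260 = 76614; condensate cools 100→T: 33.9×4.18×(T − 100) = 141.7(T − 100); water warms: 1110×4.18×(T − 36) = 4639.8(T − 36)
4781.5 T = 76614 + 14170 + 167033 = 257817
T ≈ 53.92 °C, under the boiling point, so the assumption holds.

T_f ≈ 53.9 °C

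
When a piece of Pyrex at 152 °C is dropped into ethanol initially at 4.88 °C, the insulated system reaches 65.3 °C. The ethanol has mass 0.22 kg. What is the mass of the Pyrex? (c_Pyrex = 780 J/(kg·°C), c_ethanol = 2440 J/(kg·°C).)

Conservation of energy gives ΣQ = 0:
m×780×(65.3 − 152) + 0.22×2440×(65.3 − 4.88) = 0
-67626 m = -32433
m = -32433/-67626 ≈ 0.4796 kg

m ≈ 0.48 kg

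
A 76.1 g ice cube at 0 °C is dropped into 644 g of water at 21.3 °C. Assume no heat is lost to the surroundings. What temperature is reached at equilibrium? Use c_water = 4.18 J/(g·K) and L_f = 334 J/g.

Let T be the final temperature. ΣQ_i = 0:
melt ice: 76.1·334 = 25417; warm the meltwater: 318.1 T; water: 2691.9(T − 21.3)
3010 T = 57338 − 25417 = 31920
T ≈ 10.60 °C (positive, so assuming full melt was valid).

T_f ≈ 10.6 °C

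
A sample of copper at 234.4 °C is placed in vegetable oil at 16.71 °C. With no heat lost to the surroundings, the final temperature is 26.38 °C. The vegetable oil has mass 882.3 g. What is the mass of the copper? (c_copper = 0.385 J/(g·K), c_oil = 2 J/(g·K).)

m ≈ 213 g

Setting the total heat transfer to zero:
m×0.385×(26.38 − 234.4) + 882.3×2×(26.38 − 16.71) = 0
-80.09 m = -17064
m = -17064/-80.09 ≈ 213.1 g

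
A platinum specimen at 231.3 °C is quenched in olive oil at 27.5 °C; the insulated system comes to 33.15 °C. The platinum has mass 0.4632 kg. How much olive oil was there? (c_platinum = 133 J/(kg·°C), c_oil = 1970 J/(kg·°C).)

m ≈ 1.1 kg

Setting the total heat transfer to zero:
0.4632×133×(33.15 − 231.3) + m×1970×(33.15 − 27.5) = 0
11130 m = 12207
m = 12207/11130 ≈ 1.097 kg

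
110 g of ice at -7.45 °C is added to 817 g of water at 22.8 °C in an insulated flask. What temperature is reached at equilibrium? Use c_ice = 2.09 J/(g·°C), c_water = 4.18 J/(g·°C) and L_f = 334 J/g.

T_f ≈ 10.2 °C

Heat gained plus heat lost sum to zero:
warm ice to 0 °C: 110×2.09×(0 − (-7.45)) = 1712.8; melt ice: 110×334 = 36740; meltwater 0→T: 110×4.18×T = 459.8 T; water cools: 817×4.18×(T − 22.8) = 3415.1(T − 22.8)
3874.9 T = 77863 − 38453 = 39411
T ≈ 10.17 °C — above 0 °C, consistent with complete melting.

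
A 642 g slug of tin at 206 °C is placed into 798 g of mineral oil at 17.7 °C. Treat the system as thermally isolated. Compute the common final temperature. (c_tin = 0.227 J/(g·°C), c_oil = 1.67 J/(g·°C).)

T_f ≈ 36.3 °C

T_f is the heat-capacity-weighted average of the initial temperatures:
T_f = (145.73×206 + 1332.7×17.7) / (145.73 + 1332.7)
    = 53609 / 1478.4 ≈ 36.26 °C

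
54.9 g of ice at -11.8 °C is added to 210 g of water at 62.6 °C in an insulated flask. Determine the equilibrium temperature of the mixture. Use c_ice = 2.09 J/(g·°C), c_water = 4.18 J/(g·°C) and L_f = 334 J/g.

T_f ≈ 31.8 °C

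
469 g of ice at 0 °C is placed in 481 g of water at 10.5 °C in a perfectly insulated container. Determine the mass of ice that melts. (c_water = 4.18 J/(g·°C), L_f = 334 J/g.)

m_melted ≈ 63.2 g

Heat available from the water dropping to 0 °C: 481·4.18·10.5 = 21111 J.
To melt every bit of ice: 469·334 = 156646 J.
That's not enough to melt it all — equilibrium is at 0 °C with ice remaining.
Mass melted = 21111/334 ≈ 63.21 g.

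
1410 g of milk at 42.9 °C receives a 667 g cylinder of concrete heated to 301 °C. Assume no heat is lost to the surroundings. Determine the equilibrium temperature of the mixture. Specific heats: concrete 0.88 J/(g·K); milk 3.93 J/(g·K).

T_f ≈ 67.6 °C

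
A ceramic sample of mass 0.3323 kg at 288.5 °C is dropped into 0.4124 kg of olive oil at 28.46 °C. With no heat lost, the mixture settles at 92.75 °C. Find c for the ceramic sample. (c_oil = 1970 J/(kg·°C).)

c ≈ 803 J/(kg·°C)

m_s c (T_s − T_f) = m_oil c_oil (T_f − T_0):
0.3323·c·(288.5 − 92.75) = 0.4124·1970·(92.75 − 28.46)
65.05 c = 52231  ⇒  c ≈ 803 J/(kg·°C)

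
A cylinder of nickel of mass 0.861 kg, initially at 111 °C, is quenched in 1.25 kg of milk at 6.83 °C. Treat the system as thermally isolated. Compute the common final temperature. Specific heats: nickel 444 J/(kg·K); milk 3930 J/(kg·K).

Energy conservation, ΣQ = 0:
0.861*444*(T − 111) + 1.25*3930*(T − 6.83) = 0
5294.8 T = 75986
T = 75986/5294.8 ≈ 14.35 °C

T_f ≈ 14.4 °C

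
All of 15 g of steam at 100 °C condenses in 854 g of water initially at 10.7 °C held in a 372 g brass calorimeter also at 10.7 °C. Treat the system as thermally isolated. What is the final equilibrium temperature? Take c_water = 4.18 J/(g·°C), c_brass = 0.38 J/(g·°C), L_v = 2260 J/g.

T_f ≈ 21.2 °C

Energy conservation, ΣQ = 0:
condense steam: −15×2260 = −33900
  condensed water 100 °C→T: 62.7(T − 100)
  water warms: 854×4.18×(T − 10.7) = 3569.7(T − 10.7)
  cup: 141.36(T − 10.7)
3773.8 T = 33900 + 6270 + 39709 = 79879
T ≈ 21.17 °C (< 100 °C, so full condensation is consistent).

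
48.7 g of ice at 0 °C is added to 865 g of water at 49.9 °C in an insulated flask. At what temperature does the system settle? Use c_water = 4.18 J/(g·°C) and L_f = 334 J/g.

T_f ≈ 43.0 °C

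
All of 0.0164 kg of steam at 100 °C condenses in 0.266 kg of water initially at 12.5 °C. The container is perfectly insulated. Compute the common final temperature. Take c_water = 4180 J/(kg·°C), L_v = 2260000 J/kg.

T_f ≈ 49.0 °C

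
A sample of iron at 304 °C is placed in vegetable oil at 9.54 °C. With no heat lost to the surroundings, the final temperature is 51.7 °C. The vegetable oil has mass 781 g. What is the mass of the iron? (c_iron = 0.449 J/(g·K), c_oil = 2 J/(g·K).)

Energy conservation, ΣQ = 0:
m×0.449×(51.7 − 304) + 781×2×(51.7 − 9.54) = 0
-113.28 m = -65854
m = -65854/-113.28 ≈ 581.3 g

m ≈ 581 g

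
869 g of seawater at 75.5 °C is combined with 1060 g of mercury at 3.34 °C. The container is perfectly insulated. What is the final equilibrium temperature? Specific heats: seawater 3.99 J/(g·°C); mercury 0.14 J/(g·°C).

T_f ≈ 72.5 °C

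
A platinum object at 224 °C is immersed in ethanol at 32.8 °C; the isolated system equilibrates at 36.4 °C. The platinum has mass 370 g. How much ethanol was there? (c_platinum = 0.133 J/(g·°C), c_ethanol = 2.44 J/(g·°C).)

Taking heat into each body as positive, Σ m c ΔT = 0:
370×0.133×(36.4 − 224) + m×2.44×(36.4 − 32.8) = 0
8.784 m = 9231.8
m = 9231.8/8.784 ≈ 1051 g

m ≈ 1050 g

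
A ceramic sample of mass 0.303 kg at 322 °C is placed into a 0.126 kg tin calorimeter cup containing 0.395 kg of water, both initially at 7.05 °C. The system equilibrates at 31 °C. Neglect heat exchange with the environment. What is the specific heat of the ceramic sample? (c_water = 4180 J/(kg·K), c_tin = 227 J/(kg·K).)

Setting the total heat transfer to zero:
0.303×c×(31 − 322) + 0.395×4180×(31 − 7.05) + 0.126×227×(31 − 7.05) = 0
-88.17 c = -40229
c = -40229/-88.17 ≈ 456.2 J/(kg·K)

c ≈ 456 J/(kg·K)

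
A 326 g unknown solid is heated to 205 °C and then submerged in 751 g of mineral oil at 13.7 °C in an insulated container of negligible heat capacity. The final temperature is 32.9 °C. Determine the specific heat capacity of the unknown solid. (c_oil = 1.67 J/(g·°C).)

c ≈ 0.429 J/(g·°C)

Heat lost by the unknown solid = heat gained by the oil:
326·c·(205 − 32.9) = 751·1.67·(32.9 − 13.7)
56105 c = 24080  ⇒  c ≈ 0.4292 J/(g·°C)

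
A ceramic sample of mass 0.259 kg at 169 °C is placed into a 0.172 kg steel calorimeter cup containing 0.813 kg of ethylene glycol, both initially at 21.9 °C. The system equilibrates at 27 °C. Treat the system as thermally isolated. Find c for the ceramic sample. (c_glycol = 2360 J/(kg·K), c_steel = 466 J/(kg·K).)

Heat gained plus heat lost sum to zero:
0.259×c×(27 − 169) + 0.813×2360×(27 − 21.9) + 0.172×466×(27 − 21.9) = 0
-36.78 c = -10194
c = -10194/-36.78 ≈ 277.2 J/(kg·K)

c ≈ 277 J/(kg·K)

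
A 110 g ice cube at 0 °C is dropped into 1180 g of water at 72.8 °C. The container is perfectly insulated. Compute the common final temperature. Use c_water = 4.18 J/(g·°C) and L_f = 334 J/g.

T_f ≈ 59.8 °C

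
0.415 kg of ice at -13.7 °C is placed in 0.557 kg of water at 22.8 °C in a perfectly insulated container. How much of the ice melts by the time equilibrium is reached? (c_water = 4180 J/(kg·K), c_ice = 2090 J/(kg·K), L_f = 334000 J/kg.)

m_melted ≈ 0.123 kg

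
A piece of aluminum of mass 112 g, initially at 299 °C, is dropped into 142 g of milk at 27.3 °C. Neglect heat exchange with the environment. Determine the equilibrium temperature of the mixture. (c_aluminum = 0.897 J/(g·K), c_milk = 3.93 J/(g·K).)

T_f is the heat-capacity-weighted average of the initial temperatures:
T_f = (100.46×299 + 558.06×27.3) / (100.46 + 558.06)
    = 45274 / 658.52 ≈ 68.75 °C

T_f ≈ 68.8 °C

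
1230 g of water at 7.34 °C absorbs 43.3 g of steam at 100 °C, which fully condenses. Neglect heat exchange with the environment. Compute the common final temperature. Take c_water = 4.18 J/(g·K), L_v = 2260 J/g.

T_f ≈ 28.9 °C

Energy balance with sensible and latent terms:
condense steam: −43.3·2260 = −97858
  condensed water 100 °C→T: 180.99(T − 100)
  original water: 5141.4(T − 7.34)
5322.4 T = 97858 + 18099 + 37738 = 153695
T ≈ 28.88 °C — below 100 °C, confirming all the steam condensed.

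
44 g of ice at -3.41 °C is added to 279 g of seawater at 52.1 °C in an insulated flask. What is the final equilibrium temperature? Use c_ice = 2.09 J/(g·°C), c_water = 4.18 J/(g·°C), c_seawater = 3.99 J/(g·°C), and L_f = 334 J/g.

Energy balance with sensible and latent terms:
ice -3.41→0 °C: 44×2.09×3.41 = 313.58; latent heat to melt: 44×334 = 14696; meltwater 0→T: 44×4.18×T = 183.92 T; seawater: 1113.2(T − 52.1)
1297.1 T = 57998 − 15010 = 42989
T ≈ 33.14 °C. Since T > 0 °C, the all-ice-melts assumption holds.

T_f ≈ 33.1 °C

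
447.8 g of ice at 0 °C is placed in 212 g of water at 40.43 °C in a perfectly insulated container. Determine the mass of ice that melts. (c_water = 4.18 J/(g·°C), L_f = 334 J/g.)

m_melted ≈ 107 g

Heat available from the water dropping to 0 °C: 212×4.18×40.43 = 35827 J.
Fully melting the ice requires m_ice L_f = 447.8×334 = 149565 J.
That's not enough to melt it all — equilibrium is at 0 °C with ice remaining.
m_melt = 35827 / L_f = 107.3 g.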